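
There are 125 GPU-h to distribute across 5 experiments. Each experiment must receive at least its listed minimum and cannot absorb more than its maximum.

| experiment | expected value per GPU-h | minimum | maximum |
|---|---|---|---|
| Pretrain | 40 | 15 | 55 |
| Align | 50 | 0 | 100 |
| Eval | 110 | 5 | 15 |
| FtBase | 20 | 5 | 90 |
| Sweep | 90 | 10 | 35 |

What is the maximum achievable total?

8250

Meeting every minimum uses 15+0+5+5+10 = 35 GPU-h, leaving 90.
Rank by expected value per GPU-h: Eval 110 > Sweep 90 > Align 50 > Pretrain 40 > FtBase 20.
Eval takes 10 more to reach its cap of 15 — 80 left.
Sweep takes 25 more to reach its cap of 35 — 55 left.
Align: +55 (room for 100) → 55. Pool exhausted.
Total = 40×15 + 50×55 + 110×15 + 20×5 + 90×35 = 8250.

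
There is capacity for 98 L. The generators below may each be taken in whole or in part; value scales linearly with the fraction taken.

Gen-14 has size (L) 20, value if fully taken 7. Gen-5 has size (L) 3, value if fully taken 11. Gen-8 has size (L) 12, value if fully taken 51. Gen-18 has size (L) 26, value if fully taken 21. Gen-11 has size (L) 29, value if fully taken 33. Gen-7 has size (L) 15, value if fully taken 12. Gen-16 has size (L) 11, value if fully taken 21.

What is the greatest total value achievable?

Rank by value-to-size ratio: Gen-8 51/12≈4.25, Gen-5 11/3≈3.67, Gen-16 21/11≈1.91, Gen-11 33/29≈1.14, Gen-18 21/26≈0.808, Gen-7 12/15≈0.8, Gen-14 7/20≈0.35.
Take all of Gen-8 (12 L, value 51) — 86 L left.
Take all of Gen-5 (3 L, value 11) — 83 L left.
All 11 L of Gen-16 fit (value 21) — 72 remain.
All 29 L of Gen-11 fit (value 33) — 43 remain.
All 26 L of Gen-18 fit (value 21) — 17 remain.
Take all of Gen-7 (15 L, value 12) — 2 L left.
2 L left: a 2/20 share of Gen-14 gives 7×2/20 = 0.7.
Total value = 149.7.

149.7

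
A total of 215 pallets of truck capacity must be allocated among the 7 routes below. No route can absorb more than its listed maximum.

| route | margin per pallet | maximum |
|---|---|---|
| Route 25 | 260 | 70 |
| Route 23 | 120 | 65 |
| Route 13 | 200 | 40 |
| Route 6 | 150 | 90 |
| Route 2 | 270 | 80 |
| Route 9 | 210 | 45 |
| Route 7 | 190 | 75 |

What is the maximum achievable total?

Rank by margin per pallet: Route 2 270 > Route 25 260 > Route 9 210 > Route 13 200 > Route 7 190 > Route 6 150 > Route 23 120.
Route 2 takes 80 to reach its cap of 80 ; 135 left.
Route 25 takes 70 to reach its cap of 70 ; 65 left.
Give Route 9 45 to hit its cap of 45 ; 20 left.
Route 13: +20 (room for 40) → 20. Pool exhausted.
Total = 260×70 + 200×20 + 270×80 + 210×45 = 53250.

53250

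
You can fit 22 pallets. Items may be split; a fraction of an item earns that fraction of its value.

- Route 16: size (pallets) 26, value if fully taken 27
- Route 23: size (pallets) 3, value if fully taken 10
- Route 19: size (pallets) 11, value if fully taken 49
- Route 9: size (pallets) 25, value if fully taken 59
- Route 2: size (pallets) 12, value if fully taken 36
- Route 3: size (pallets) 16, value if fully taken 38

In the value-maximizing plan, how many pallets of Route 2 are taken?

8

Best value per unit of size first: Route 19 49/11≈4.45, Route 23 10/3≈3.33, Route 2 36/12≈3, Route 3 38/16≈2.38, Route 9 59/25≈2.36, Route 16 27/26≈1.04.
Take all of Route 19 (11 pallets, value 49) ; 11 pallets left.
Route 23: take in full, 3 pallets for value 10 ; 8 left.
8 pallets left: a 8/12 share of Route 2 gives 36×8/12 = 24.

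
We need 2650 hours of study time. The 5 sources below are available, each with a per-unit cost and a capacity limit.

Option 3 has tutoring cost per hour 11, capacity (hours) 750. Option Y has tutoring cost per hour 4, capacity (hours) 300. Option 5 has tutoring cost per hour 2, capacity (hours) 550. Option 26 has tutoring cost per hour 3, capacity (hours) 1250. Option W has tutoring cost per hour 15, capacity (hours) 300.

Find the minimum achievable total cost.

12100

Fill from the cheapest source first.
Option 5 at 2: take all 550 hours — 2100 still needed.
Option 26 at 3: take all 1250 hours — 850 still needed.
Take 300 from Option Y at 4 — need 550 more.
Option 3 (11): take the remaining 550 — done.
Option W: unused.
Cost = 550×2 + 1250×3 + 300×4 + 550×11 = 12100.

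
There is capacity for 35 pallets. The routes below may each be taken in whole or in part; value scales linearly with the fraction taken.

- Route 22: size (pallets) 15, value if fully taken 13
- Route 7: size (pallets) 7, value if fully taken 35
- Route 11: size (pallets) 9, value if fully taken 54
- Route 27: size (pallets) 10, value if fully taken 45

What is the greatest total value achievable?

Sort by value density: Route 11 54/9≈6, Route 7 35/7≈5, Route 27 45/10≈4.5, Route 22 13/15≈0.867.
Take all of Route 11 (9 pallets, value 54) ; 26 pallets left.
Route 7: take in full, 7 pallets for value 35 ; 19 left.
All 10 pallets of Route 27 fit (value 45) ; 9 remain.
Only 9 pallets remain; take 9/15 of Route 22 for value 13×9/15 = 7.8.
Total value = 141.8.

141.8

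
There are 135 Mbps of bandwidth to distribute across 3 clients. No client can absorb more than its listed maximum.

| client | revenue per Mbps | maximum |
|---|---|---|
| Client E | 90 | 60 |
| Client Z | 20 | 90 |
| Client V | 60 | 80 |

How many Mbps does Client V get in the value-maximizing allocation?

75

Highest revenue per Mbps first: Client E 90 > Client V 60 > Client Z 20.
Client E: +60 to 60 (cap) — 75 left.
Only 75 left; Client V takes them to reach 75.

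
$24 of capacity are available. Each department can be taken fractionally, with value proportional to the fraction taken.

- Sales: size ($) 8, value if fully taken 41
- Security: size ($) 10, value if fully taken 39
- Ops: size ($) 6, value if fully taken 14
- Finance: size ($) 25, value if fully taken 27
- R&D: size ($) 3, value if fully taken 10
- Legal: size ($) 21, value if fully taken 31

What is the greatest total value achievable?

97

Best value per unit of size first: Sales 41/8≈5.12, Security 39/10≈3.9, R&D 10/3≈3.33, Ops 14/6≈2.33, Legal 31/21≈1.48, Finance 27/25≈1.08.
Take all of Sales (8 $, value 41) — 16 $ left.
Take all of Security (10 $, value 39) — 6 $ left.
R&D: take in full, 3 $ for value 10 — 3 left.
Fill the last 3 $ with part of Ops: 3/6 of it earns 7.
Total value = 97.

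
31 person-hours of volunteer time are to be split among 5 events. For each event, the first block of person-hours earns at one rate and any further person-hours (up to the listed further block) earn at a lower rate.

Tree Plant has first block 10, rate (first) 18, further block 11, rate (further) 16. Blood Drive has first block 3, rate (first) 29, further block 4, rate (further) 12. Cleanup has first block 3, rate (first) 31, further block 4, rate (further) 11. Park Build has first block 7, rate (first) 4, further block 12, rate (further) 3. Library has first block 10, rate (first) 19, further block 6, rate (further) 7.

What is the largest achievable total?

Rank every tier by rate: Cleanup/first 31 > Blood Drive/first 29 > Library/first 19 > Tree Plant/first 18 > Tree Plant/second 16 > Blood Drive/second 12 > Cleanup/second 11 > Library/second 7 > Park Build/first 4 > Park Build/second 3.
Cleanup/first (31): +3 ; 28 left.
Fill Blood Drive first block (3 at 29) ; 25 left.
Library/first (19): +10 ; 15 left.
Fill Tree Plant first block (10 at 18) ; 5 left.
5 remain; put them into Tree Plant second at 16.
Total = 31×3 + 29×3 + 19×10 + 18×10 + 16×5 = 630.

630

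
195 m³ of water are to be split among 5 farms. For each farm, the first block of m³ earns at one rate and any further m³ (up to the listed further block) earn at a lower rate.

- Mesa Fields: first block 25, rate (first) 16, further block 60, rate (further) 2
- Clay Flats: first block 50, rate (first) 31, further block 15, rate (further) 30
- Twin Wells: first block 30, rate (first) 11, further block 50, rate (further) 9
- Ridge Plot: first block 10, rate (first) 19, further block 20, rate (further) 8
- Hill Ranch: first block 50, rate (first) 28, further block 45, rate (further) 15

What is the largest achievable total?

Treat each block as its own option and order by rate: Clay Flats/tier1 31 > Clay Flats/tier2 30 > Hill Ranch/tier1 28 > Ridge Plot/tier1 19 > Mesa Fields/tier1 16 > Hill Ranch/tier2 15 > Twin Wells/tier1 11 > Twin Wells/tier2 9 > Ridge Plot/tier2 8 > Mesa Fields/tier2 2.
Clay Flats/tier1 (31): +50 — 145 left.
Clay Flats tier2 at 30: fill all 15 — 130 left.
Fill Hill Ranch tier1 block (50 at 28) — 80 left.
Ridge Plot tier1 at 19: fill all 10 — 70 left.
Mesa Fields tier1 at 16: fill all 25 — 45 left.
Fill Hill Ranch tier2 block (45 at 15) — 0 left.
Total = 31×50 + 30×15 + 28×50 + 19×10 + 16×25 + 15×45 = 4665.

4665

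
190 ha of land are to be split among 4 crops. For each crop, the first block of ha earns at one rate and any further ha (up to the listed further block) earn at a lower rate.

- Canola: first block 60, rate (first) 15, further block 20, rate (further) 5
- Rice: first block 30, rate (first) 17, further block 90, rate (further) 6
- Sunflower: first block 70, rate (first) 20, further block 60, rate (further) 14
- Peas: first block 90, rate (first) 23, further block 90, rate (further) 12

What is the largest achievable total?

Order all 8 blocks by rate: Peas/tier1 23 > Sunflower/tier1 20 > Rice/tier1 17 > Canola/tier1 15 > Sunflower/tier2 14 > Peas/tier2 12 > Rice/tier2 6 > Canola/tier2 5.
Fill Peas tier1 block (90 at 23) → 100 left.
Sunflower/tier1 (20): +70 → 30 left.
Rice/tier1 (17): +30 → 0 left.
Total = 23×90 + 20×70 + 17×30 = 3980.

3980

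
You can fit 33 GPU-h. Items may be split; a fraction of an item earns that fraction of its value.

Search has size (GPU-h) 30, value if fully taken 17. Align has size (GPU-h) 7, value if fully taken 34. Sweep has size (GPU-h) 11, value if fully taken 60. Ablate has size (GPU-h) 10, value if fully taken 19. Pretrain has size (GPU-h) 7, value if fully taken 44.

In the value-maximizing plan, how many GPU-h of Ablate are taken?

8

Rank by value-to-size ratio: Pretrain 44/7≈6.29, Sweep 60/11≈5.45, Align 34/7≈4.86, Ablate 19/10≈1.9, Search 17/30≈0.567.
Pretrain: take in full, 7 GPU-h for value 44 → 26 left.
Sweep: take in full, 11 GPU-h for value 60 → 15 left.
All 7 GPU-h of Align fit (value 34) → 8 remain.
8 GPU-h left: a 8/10 share of Ablate gives 19×8/10 = 15.2.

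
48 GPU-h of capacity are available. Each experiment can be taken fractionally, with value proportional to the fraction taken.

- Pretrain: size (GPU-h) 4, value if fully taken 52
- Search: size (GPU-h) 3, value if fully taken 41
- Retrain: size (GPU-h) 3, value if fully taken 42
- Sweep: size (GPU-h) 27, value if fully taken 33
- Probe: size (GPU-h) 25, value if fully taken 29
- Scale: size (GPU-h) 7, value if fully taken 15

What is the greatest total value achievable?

187.64

Sort by value density: Retrain 42/3≈14, Search 41/3≈13.7, Pretrain 52/4≈13, Scale 15/7≈2.14, Sweep 33/27≈1.22, Probe 29/25≈1.16.
All 3 GPU-h of Retrain fit (value 42) — 45 remain.
Take all of Search (3 GPU-h, value 41) — 42 GPU-h left.
Pretrain: take in full, 4 GPU-h for value 52 — 38 left.
Scale: take in full, 7 GPU-h for value 15 — 31 left.
Sweep: take in full, 27 GPU-h for value 33 — 4 left.
4 GPU-h left: a 4/25 share of Probe gives 29×4/25 = 4.64.
Total value = 187.64.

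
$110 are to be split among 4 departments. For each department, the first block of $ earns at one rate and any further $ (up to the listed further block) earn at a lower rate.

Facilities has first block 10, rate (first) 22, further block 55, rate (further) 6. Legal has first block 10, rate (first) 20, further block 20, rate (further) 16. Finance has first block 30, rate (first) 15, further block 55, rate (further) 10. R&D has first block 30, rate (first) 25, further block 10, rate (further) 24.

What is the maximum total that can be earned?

Rank every tier by rate: R&D/tier1 25 > R&D/tier2 24 > Facilities/tier1 22 > Legal/tier1 20 > Legal/tier2 16 > Finance/tier1 15 > Finance/tier2 10 > Facilities/tier2 6.
Fill R&D tier1 block (30 at 25) ; 80 left.
R&D/tier2 (24): +10 ; 70 left.
Facilities/tier1 (22): +10 ; 60 left.
Legal tier1 at 20: fill all 10 ; 50 left.
Legal/tier2 (16): +20 ; 30 left.
Finance tier1 at 15: fill all 30 ; 0 left.
Total = 25×30 + 24×10 + 22×10 + 20×10 + 16×20 + 15×30 = 2180.

2180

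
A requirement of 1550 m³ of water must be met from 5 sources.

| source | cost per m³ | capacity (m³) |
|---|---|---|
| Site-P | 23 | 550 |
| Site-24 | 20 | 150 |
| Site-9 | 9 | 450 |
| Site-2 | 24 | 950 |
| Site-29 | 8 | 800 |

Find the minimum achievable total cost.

Use sources in increasing cost order.
Site-29 at 8: take all 800 m³ → 750 still needed.
Site-9 at 9: take all 450 m³ → 300 still needed.
Take 150 from Site-24 at 20 → need 150 more.
Site-P (23): take the remaining 150 → done.
Site-2: unused.
Cost = 800×8 + 450×9 + 150×20 + 150×23 = 16900.

16900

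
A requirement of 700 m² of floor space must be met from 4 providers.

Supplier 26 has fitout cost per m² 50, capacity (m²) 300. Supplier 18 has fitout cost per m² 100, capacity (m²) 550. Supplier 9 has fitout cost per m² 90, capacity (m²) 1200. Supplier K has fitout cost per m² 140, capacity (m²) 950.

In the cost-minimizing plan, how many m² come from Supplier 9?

400

Use providers in increasing cost order.
Supplier 26 at 50: take all 300 m² — 400 still needed.
Supplier 9 at 90: take 400 of its 1200 — requirement met.
Supplier 18, Supplier K: unused.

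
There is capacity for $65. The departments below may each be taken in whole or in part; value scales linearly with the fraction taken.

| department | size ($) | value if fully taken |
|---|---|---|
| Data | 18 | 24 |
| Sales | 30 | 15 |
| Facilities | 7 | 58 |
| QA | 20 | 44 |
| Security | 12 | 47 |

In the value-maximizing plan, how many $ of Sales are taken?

8

Rank by value-to-size ratio: Facilities 58/7≈8.29, Security 47/12≈3.92, QA 44/20≈2.2, Data 24/18≈1.33, Sales 15/30≈0.5.
All 7 $ of Facilities fit (value 58) ; 58 remain.
All 12 $ of Security fit (value 47) ; 46 remain.
All 20 $ of QA fit (value 44) ; 26 remain.
All 18 $ of Data fit (value 24) ; 8 remain.
8 $ left: a 8/30 share of Sales gives 15×8/30 = 4.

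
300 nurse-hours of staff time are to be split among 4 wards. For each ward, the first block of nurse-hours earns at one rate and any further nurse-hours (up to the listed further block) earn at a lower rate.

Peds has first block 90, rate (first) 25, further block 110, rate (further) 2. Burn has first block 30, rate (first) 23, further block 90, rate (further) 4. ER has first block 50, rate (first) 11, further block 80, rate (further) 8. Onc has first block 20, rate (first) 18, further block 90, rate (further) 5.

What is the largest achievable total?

4640

Treat each block as its own option and order by rate: Peds/first 25 > Burn/first 23 > Onc/first 18 > ER/first 11 > ER/second 8 > Onc/second 5 > Burn/second 4 > Peds/second 2.
Peds/first (25): +90 → 210 left.
Fill Burn first block (30 at 23) → 180 left.
Onc/first (18): +20 → 160 left.
ER first at 11: fill all 50 → 110 left.
ER second at 8: fill all 80 → 30 left.
Onc/second: +30 of 90 at 5; pool empty.
Total = 25×90 + 23×30 + 18×20 + 11×50 + 8×80 + 5×30 = 4640.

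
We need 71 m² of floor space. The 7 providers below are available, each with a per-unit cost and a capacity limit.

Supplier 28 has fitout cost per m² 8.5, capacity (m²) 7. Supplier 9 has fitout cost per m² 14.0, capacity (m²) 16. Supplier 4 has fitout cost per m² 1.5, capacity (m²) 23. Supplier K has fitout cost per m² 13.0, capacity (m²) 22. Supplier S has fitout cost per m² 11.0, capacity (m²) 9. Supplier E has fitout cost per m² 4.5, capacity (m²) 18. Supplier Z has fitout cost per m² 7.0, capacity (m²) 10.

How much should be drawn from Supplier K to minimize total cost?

4

Use providers in increasing cost order.
Supplier 4 at 1.5: take all 23 m² ; 48 still needed.
Supplier E (4.5): use full 18 ; 30 m² to go.
Supplier Z (7.0): use full 10 ; 20 m² to go.
Supplier 28 (8.5): use full 7 ; 13 m² to go.
Supplier S (11.0): use full 9 ; 4 m² to go.
Supplier K (13.0): take the remaining 4 ; done.
Supplier 9: unused.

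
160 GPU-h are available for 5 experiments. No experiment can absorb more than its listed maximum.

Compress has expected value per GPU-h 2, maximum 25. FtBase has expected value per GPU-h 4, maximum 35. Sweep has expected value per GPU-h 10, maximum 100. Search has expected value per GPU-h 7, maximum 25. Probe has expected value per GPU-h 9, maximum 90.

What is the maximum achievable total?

1540

Order the experiments by expected value per GPU-h: Sweep 10 > Probe 9 > Search 7 > FtBase 4 > Compress 2.
Sweep: +100 to 100 (cap) → 60 left.
Probe has room for 90 but only 60 remain, so it gets 60.
Total = 10×100 + 9×60 = 1540.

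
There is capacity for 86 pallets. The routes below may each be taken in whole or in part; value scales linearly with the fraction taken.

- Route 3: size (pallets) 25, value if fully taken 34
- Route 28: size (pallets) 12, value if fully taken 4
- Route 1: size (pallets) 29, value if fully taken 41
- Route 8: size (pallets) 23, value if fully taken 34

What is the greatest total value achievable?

Sort by value density: Route 8 34/23≈1.48, Route 1 41/29≈1.41, Route 3 34/25≈1.36, Route 28 4/12≈0.333.
Route 8: take in full, 23 pallets for value 34 → 63 left.
All 29 pallets of Route 1 fit (value 41) → 34 remain.
All 25 pallets of Route 3 fit (value 34) → 9 remain.
9 pallets left: a 9/12 share of Route 28 gives 4×9/12 = 3.
Total value = 112.

112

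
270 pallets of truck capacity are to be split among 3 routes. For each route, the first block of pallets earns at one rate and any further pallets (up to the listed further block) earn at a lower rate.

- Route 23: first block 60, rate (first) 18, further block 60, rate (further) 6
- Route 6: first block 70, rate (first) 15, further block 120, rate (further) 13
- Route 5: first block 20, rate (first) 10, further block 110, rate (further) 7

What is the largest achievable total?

3890

Rank every tier by rate: Route 23/T1 18 > Route 6/T1 15 > Route 6/T2 13 > Route 5/T1 10 > Route 5/T2 7 > Route 23/T2 6.
Route 23/T1 (18): +60 ; 210 left.
Route 6/T1 (15): +70 ; 140 left.
Fill Route 6 T2 block (120 at 13) ; 20 left.
Route 5/T1 (10): +20 ; 0 left.
Total = 18×60 + 15×70 + 13×120 + 10×20 = 3890.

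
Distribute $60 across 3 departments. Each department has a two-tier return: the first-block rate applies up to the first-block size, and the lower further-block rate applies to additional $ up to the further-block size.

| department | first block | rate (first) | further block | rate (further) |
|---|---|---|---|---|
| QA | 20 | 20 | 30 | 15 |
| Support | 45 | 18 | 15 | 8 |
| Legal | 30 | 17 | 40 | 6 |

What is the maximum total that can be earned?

1120

Treat each block as its own option and order by rate: QA/first 20 > Support/first 18 > Legal/first 17 > QA/second 15 > Support/second 8 > Legal/second 6.
Fill QA first block (20 at 20) ; 40 left.
Support/first: +40 of 45 at 18; pool empty.
Total = 20×20 + 18×40 = 1120.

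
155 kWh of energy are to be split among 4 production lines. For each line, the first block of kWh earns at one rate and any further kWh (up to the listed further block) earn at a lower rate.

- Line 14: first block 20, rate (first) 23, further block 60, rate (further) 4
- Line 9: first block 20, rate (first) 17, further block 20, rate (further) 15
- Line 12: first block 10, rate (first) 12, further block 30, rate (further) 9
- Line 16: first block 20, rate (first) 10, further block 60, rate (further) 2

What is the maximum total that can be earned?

1830

Treat each block as its own option and order by rate: Line 14/first 23 > Line 9/first 17 > Line 9/second 15 > Line 12/first 12 > Line 16/first 10 > Line 12/second 9 > Line 14/second 4 > Line 16/second 2.
Line 14 first at 23: fill all 20 → 135 left.
Line 9 first at 17: fill all 20 → 115 left.
Line 9/second (15): +20 → 95 left.
Line 12/first (12): +10 → 85 left.
Line 16 first at 10: fill all 20 → 65 left.
Line 12 second at 9: fill all 30 → 35 left.
35 remain; put them into Line 14 second at 4.
Total = 23×20 + 17×20 + 15×20 + 12×10 + 10×20 + 9×30 + 4×35 = 1830.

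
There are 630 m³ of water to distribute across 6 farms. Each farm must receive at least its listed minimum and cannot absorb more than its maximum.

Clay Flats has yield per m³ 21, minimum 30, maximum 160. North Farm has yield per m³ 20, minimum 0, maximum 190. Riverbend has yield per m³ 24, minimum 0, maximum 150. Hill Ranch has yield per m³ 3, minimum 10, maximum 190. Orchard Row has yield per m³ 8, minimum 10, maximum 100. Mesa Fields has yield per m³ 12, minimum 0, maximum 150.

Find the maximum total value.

Meeting every minimum uses 30+0+0+10+10+0 = 50 m³, leaving 580.
Order the farms by yield per m³: Riverbend 24 > Clay Flats 21 > North Farm 20 > Mesa Fields 12 > Orchard Row 8 > Hill Ranch 3.
Riverbend takes 150 more to reach its cap of 150 ; 430 left.
Clay Flats: +130 to 160 (cap) ; 300 left.
North Farm: +190 to 190 (cap) ; 110 left.
Only 110 left; Mesa Fields takes them to reach 110.
Total = 21×160 + 20×190 + 24×150 + 3×10 + 8×10 + 12×110 = 12190.

12190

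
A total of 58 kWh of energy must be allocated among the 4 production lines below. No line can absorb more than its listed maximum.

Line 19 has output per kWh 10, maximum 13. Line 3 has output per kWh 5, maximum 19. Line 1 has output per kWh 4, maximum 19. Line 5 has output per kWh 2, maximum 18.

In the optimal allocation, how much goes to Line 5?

7

Rank by output per kWh: Line 19 10 > Line 3 5 > Line 1 4 > Line 5 2.
Line 19: +13 to 13 (cap) → 45 left.
Line 3 takes 19 to reach its cap of 19 → 26 left.
Line 1 takes 19 to reach its cap of 19 → 7 left.
Only 7 left; Line 5 takes them to reach 7.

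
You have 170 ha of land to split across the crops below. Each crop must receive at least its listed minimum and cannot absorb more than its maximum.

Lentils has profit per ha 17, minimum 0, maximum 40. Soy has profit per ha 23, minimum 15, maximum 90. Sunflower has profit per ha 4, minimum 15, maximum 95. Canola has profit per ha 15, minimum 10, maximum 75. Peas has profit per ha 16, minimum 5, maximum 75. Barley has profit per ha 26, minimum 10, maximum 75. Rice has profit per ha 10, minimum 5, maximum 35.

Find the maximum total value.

Meeting every minimum uses 0+15+15+10+5+10+5 = 60 ha, leaving 110.
Highest profit per ha first: Barley 26 > Soy 23 > Lentils 17 > Peas 16 > Canola 15 > Rice 10 > Sunflower 4.
Barley: +65 to 75 (cap) → 45 left.
Soy: +45 (room for 75) → 60. Pool exhausted.
Total = 23×60 + 4×15 + 15×10 + 16×5 + 26×75 + 10×5 = 3670.

3670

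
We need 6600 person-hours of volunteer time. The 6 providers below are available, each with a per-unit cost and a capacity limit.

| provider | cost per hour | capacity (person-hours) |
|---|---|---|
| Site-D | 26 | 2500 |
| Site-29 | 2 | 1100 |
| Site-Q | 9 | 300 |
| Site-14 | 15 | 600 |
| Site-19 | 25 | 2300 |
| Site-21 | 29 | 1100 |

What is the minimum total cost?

Cheapest first:
Site-29 at 2: take all 1100 person-hours ; 5500 still needed.
Site-Q (9): use full 300 ; 5200 person-hours to go.
Take 600 from Site-14 at 15 ; need 4600 more.
Take 2300 from Site-19 at 25 ; need 2300 more.
Site-D at 26: take 2300 of its 2500 ; requirement met.
Site-21: unused.
Cost = 1100×2 + 300×9 + 600×15 + 2300×25 + 2300×26 = 131200.

131200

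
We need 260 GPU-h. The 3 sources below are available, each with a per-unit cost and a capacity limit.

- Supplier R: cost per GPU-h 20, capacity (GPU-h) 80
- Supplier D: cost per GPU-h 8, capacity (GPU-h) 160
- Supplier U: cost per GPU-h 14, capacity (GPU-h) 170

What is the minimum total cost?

2680

Fill from the cheapest source first.
Supplier D (8): use full 160 — 100 GPU-h to go.
Supplier U (14): take the remaining 100 — done.
Supplier R: unused.
Cost = 160×8 + 100×14 = 2680.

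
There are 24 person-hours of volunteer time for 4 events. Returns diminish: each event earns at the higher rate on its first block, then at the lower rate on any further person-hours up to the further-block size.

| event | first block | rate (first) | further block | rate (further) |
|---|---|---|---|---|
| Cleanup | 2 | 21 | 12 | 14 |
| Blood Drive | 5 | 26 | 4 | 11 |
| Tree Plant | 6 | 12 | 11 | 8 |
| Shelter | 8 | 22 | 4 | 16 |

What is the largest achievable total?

Rank every tier by rate: Blood Drive/tier1 26 > Shelter/tier1 22 > Cleanup/tier1 21 > Shelter/tier2 16 > Cleanup/tier2 14 > Tree Plant/tier1 12 > Blood Drive/tier2 11 > Tree Plant/tier2 8.
Blood Drive/tier1 (26): +5 ; 19 left.
Shelter/tier1 (22): +8 ; 11 left.
Fill Cleanup tier1 block (2 at 21) ; 9 left.
Shelter tier2 at 16: fill all 4 ; 5 left.
Cleanup/tier2: +5 of 12 at 14; pool empty.
Total = 26×5 + 22×8 + 21×2 + 16×4 + 14×5 = 482.

482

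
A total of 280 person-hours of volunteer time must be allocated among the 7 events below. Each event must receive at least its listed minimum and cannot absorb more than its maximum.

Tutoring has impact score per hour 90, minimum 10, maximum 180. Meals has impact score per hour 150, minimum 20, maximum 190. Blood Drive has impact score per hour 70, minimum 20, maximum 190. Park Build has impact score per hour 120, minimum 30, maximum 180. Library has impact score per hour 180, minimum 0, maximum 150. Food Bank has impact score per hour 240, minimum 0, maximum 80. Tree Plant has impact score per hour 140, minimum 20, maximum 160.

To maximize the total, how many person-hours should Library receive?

Meeting every minimum uses 10+20+20+30+0+0+20 = 100 person-hours, leaving 180.
Rank by impact score per hour: Food Bank 240 > Library 180 > Meals 150 > Tree Plant 140 > Park Build 120 > Tutoring 90 > Blood Drive 70.
Give Food Bank 80 more to hit its cap of 80 — 100 left.
Library: +100 (room for 150) → 100. Pool exhausted.

100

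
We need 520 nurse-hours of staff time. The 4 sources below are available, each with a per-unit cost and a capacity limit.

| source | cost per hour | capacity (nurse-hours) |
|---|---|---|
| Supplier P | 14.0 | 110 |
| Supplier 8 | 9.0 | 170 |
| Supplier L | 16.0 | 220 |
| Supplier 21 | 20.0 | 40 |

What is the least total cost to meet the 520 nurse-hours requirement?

6990

Cheapest first:
Supplier 8 at 9.0: take all 170 nurse-hours — 350 still needed.
Supplier P (14.0): use full 110 — 240 nurse-hours to go.
Supplier L at 16.0: take all 220 nurse-hours — 20 still needed.
Supplier 21 (20.0): take the remaining 20 — done.
Cost = 170×9.0 + 110×14.0 + 220×16.0 + 20×20.0 = 6990.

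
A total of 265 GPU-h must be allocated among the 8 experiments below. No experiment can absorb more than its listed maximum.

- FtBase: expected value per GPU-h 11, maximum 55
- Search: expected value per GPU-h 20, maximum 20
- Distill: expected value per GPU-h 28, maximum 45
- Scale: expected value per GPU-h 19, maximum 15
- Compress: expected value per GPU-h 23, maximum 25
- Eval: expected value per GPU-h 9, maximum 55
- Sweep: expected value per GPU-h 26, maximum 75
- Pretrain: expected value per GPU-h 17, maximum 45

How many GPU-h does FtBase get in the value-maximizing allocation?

Rank by expected value per GPU-h: Distill 28 > Sweep 26 > Compress 23 > Search 20 > Scale 19 > Pretrain 17 > FtBase 11 > Eval 9.
Distill: +45 to 45 (cap) → 220 left.
Sweep takes 75 to reach its cap of 75 → 145 left.
Give Compress 25 to hit its cap of 25 → 120 left.
Search takes 20 to reach its cap of 20 → 100 left.
Scale: +15 to 15 (cap) → 85 left.
Give Pretrain 45 to hit its cap of 45 → 40 left.
Only 40 left; FtBase takes them to reach 40.

40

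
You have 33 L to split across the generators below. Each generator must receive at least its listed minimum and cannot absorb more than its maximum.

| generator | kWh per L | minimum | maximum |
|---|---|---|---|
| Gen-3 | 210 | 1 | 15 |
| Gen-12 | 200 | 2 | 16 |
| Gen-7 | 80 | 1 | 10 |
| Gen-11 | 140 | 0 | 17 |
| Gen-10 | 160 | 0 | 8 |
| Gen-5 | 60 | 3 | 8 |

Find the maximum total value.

Meeting every minimum uses 1+2+1+0+0+3 = 7 L, leaving 26.
Highest kWh per L first: Gen-3 210 > Gen-12 200 > Gen-10 160 > Gen-11 140 > Gen-7 80 > Gen-5 60.
Gen-3 takes 14 more to reach its cap of 15 ; 12 left.
Gen-12: +12 (room for 14) → 14. Pool exhausted.
Total = 210×15 + 200×14 + 80×1 + 60×3 = 6210.

6210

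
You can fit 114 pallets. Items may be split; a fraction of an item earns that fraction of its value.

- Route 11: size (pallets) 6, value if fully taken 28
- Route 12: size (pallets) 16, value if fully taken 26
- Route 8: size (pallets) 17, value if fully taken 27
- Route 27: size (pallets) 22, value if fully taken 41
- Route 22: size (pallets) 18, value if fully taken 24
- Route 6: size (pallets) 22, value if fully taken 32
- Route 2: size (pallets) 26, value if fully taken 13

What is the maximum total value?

Sort by value density: Route 11 28/6≈4.67, Route 27 41/22≈1.86, Route 12 26/16≈1.62, Route 8 27/17≈1.59, Route 6 32/22≈1.45, Route 22 24/18≈1.33, Route 2 13/26≈0.5.
Route 11: take in full, 6 pallets for value 28 ; 108 left.
All 22 pallets of Route 27 fit (value 41) ; 86 remain.
All 16 pallets of Route 12 fit (value 26) ; 70 remain.
Route 8: take in full, 17 pallets for value 27 ; 53 left.
All 22 pallets of Route 6 fit (value 32) ; 31 remain.
Route 22: take in full, 18 pallets for value 24 ; 13 left.
13 pallets left: a 13/26 share of Route 2 gives 13×13/26 = 6.5.
Total value = 184.5.

184.5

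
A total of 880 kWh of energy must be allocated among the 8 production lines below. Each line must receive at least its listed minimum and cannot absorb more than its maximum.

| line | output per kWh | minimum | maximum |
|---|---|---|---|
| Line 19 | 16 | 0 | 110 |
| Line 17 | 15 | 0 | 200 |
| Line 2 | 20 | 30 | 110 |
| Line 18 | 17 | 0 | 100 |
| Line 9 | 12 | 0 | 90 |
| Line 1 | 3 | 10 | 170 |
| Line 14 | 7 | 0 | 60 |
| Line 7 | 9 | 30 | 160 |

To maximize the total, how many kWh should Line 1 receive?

Meeting every minimum uses 0+0+30+0+0+10+0+30 = 70 kWh, leaving 810.
Order the production lines by output per kWh: Line 2 20 > Line 18 17 > Line 19 16 > Line 17 15 > Line 9 12 > Line 7 9 > Line 14 7 > Line 1 3.
Line 2: +80 to 110 (cap) → 730 left.
Give Line 18 100 more to hit its cap of 100 → 630 left.
Give Line 19 110 more to hit its cap of 110 → 520 left.
Line 17 takes 200 more to reach its cap of 200 → 320 left.
Line 9: +90 to 90 (cap) → 230 left.
Give Line 7 130 more to hit its cap of 160 → 100 left.
Line 14 takes 60 more to reach its cap of 60 → 40 left.
Line 1 has room for 160 more but only 40 remain, so it gets 50.

50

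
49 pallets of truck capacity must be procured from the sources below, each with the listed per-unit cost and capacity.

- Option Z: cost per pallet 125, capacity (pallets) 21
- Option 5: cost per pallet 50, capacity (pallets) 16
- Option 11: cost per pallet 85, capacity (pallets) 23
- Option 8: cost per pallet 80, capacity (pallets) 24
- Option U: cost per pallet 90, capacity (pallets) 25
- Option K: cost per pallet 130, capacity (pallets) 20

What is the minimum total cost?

Cheapest first:
Option 5 at 50: take all 16 pallets — 33 still needed.
Take 24 from Option 8 at 80 — need 9 more.
Option 11 (85): take the remaining 9 — done.
Option U, Option Z, Option K: unused.
Cost = 16×50 + 24×80 + 9×85 = 3485.

3485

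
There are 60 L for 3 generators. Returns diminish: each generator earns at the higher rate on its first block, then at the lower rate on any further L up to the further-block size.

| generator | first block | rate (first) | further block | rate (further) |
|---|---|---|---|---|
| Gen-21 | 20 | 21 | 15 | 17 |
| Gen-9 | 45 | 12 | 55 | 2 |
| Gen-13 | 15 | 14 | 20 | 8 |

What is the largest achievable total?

1005

Order all 6 blocks by rate: Gen-21/first 21 > Gen-21/second 17 > Gen-13/first 14 > Gen-9/first 12 > Gen-13/second 8 > Gen-9/second 2.
Fill Gen-21 first block (20 at 21) — 40 left.
Gen-21/second (17): +15 — 25 left.
Fill Gen-13 first block (15 at 14) — 10 left.
Gen-9 first at 12: only 10 left, fill 10.
Total = 21×20 + 17×15 + 14×15 + 12×10 = 1005.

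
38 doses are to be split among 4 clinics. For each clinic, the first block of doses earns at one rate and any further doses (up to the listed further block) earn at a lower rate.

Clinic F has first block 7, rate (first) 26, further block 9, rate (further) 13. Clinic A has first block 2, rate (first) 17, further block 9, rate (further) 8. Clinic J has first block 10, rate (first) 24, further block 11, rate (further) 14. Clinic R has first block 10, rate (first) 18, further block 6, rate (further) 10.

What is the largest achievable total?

762

Order all 8 blocks by rate: Clinic F/tier1 26 > Clinic J/tier1 24 > Clinic R/tier1 18 > Clinic A/tier1 17 > Clinic J/tier2 14 > Clinic F/tier2 13 > Clinic R/tier2 10 > Clinic A/tier2 8.
Fill Clinic F tier1 block (7 at 26) ; 31 left.
Fill Clinic J tier1 block (10 at 24) ; 21 left.
Clinic R tier1 at 18: fill all 10 ; 11 left.
Fill Clinic A tier1 block (2 at 17) ; 9 left.
Clinic J/tier2: +9 of 11 at 14; pool empty.
Total = 26×7 + 24×10 + 18×10 + 17×2 + 14×9 = 762.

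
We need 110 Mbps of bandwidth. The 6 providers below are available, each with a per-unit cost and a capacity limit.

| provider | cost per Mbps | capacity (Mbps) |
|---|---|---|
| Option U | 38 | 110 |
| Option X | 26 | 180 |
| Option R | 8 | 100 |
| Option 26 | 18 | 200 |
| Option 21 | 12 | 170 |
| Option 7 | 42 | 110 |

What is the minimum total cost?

Use providers in increasing cost order.
Take 100 from Option R at 8 — need 10 more.
Take 10 from Option 21 at 12 to finish.
Option 26, Option X, Option U, Option 7: unused.
Cost = 100×8 + 10×12 = 920.

920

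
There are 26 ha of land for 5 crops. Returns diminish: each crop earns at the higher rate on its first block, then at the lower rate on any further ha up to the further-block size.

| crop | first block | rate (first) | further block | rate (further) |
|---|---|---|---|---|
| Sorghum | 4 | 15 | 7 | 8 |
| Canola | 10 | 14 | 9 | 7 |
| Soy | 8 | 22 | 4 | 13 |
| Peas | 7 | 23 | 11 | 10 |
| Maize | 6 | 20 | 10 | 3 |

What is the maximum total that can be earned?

531

Rank every tier by rate: Peas/tier1 23 > Soy/tier1 22 > Maize/tier1 20 > Sorghum/tier1 15 > Canola/tier1 14 > Soy/tier2 13 > Peas/tier2 10 > Sorghum/tier2 8 > Canola/tier2 7 > Maize/tier2 3.
Fill Peas tier1 block (7 at 23) ; 19 left.
Fill Soy tier1 block (8 at 22) ; 11 left.
Fill Maize tier1 block (6 at 20) ; 5 left.
Sorghum tier1 at 15: fill all 4 ; 1 left.
Canola tier1 at 14: only 1 left, fill 1.
Total = 23×7 + 22×8 + 20×6 + 15×4 + 14×1 = 531.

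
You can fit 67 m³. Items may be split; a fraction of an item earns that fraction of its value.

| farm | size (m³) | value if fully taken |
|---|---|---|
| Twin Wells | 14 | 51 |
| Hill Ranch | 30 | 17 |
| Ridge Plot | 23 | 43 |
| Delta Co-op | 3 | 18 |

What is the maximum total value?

127.3

Best value per unit of size first: Delta Co-op 18/3≈6, Twin Wells 51/14≈3.64, Ridge Plot 43/23≈1.87, Hill Ranch 17/30≈0.567.
Take all of Delta Co-op (3 m³, value 18) ; 64 m³ left.
Twin Wells: take in full, 14 m³ for value 51 ; 50 left.
Take all of Ridge Plot (23 m³, value 43) ; 27 m³ left.
27 m³ left: a 27/30 share of Hill Ranch gives 17×27/30 = 15.3.
Total value = 127.3.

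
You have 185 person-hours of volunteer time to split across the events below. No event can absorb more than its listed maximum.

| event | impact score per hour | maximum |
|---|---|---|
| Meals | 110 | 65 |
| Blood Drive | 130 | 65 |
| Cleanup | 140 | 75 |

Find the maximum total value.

Order the events by impact score per hour: Cleanup 140 > Blood Drive 130 > Meals 110.
Give Cleanup 75 to hit its cap of 75 — 110 left.
Blood Drive takes 65 to reach its cap of 65 — 45 left.
Meals: +45 (room for 65) → 45. Pool exhausted.
Total = 110×45 + 130×65 + 140×75 = 23900.

23900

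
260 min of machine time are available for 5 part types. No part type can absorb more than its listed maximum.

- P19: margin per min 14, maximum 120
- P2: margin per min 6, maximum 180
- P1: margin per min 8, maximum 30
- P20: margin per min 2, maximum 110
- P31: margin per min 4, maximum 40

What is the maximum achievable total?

2580

Highest margin per min first: P19 14 > P1 8 > P2 6 > P31 4 > P20 2.
P19 takes 120 to reach its cap of 120 → 140 left.
Give P1 30 to hit its cap of 30 → 110 left.
P2: +110 (room for 180) → 110. Pool exhausted.
Total = 14×120 + 6×110 + 8×30 = 2580.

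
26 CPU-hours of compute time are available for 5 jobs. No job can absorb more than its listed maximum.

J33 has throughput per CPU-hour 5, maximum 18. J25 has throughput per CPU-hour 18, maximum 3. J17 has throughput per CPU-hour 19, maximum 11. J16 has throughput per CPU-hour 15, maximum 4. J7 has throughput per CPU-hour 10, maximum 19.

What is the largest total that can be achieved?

Order the jobs by throughput per CPU-hour: J17 19 > J25 18 > J16 15 > J7 10 > J33 5.
J17: +11 to 11 (cap) → 15 left.
Give J25 3 to hit its cap of 3 → 12 left.
J16 takes 4 to reach its cap of 4 → 8 left.
J7: +8 (room for 19) → 8. Pool exhausted.
Total = 18×3 + 19×11 + 15×4 + 10×8 = 403.

403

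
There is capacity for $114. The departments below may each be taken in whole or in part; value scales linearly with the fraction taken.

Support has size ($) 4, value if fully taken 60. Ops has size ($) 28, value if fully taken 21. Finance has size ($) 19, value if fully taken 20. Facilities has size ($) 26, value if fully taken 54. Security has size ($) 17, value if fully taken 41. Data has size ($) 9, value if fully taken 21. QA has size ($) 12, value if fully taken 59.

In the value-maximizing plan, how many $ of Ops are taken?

Rank by value-to-size ratio: Support 60/4≈15, QA 59/12≈4.92, Security 41/17≈2.41, Data 21/9≈2.33, Facilities 54/26≈2.08, Finance 20/19≈1.05, Ops 21/28≈0.75.
Support: take in full, 4 $ for value 60 — 110 left.
QA: take in full, 12 $ for value 59 — 98 left.
All 17 $ of Security fit (value 41) — 81 remain.
All 9 $ of Data fit (value 21) — 72 remain.
All 26 $ of Facilities fit (value 54) — 46 remain.
Finance: take in full, 19 $ for value 20 — 27 left.
27 $ left: a 27/28 share of Ops gives 21×27/28 = 20.25.

27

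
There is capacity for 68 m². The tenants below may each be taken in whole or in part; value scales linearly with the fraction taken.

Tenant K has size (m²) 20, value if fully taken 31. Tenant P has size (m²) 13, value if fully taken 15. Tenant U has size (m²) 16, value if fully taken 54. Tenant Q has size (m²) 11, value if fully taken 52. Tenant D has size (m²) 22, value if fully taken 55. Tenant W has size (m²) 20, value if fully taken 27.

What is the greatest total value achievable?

190.45

Best value per unit of size first: Tenant Q 52/11≈4.73, Tenant U 54/16≈3.38, Tenant D 55/22≈2.5, Tenant K 31/20≈1.55, Tenant W 27/20≈1.35, Tenant P 15/13≈1.15.
Tenant Q: take in full, 11 m² for value 52 ; 57 left.
Tenant U: take in full, 16 m² for value 54 ; 41 left.
Take all of Tenant D (22 m², value 55) ; 19 m² left.
Only 19 m² remain; take 19/20 of Tenant K for value 31×19/20 = 29.45.
Total value = 190.45.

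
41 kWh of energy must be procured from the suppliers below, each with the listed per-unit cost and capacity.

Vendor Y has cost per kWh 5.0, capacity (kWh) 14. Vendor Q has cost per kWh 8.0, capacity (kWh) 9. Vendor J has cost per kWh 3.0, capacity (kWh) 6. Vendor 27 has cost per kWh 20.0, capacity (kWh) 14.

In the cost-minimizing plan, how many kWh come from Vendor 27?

Use suppliers in increasing cost order.
Vendor J (3.0): use full 6 ; 35 kWh to go.
Vendor Y (5.0): use full 14 ; 21 kWh to go.
Vendor Q at 8.0: take all 9 kWh ; 12 still needed.
Vendor 27 (20.0): take the remaining 12 ; done.

12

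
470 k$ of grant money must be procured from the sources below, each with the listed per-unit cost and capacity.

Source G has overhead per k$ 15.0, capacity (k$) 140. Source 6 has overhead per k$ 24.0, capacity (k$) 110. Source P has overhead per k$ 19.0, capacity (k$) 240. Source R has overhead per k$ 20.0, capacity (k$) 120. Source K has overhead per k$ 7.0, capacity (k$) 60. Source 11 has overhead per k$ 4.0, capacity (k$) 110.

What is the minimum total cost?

Use sources in increasing cost order.
Take 110 from Source 11 at 4.0 ; need 360 more.
Source K at 7.0: take all 60 k$ ; 300 still needed.
Source G at 15.0: take all 140 k$ ; 160 still needed.
Source P at 19.0: take 160 of its 240 ; requirement met.
Source R, Source 6: unused.
Cost = 110×4.0 + 60×7.0 + 140×15.0 + 160×19.0 = 6000.

6000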